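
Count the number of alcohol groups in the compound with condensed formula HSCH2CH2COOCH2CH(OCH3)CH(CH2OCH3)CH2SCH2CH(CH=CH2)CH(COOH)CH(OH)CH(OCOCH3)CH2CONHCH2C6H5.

Working along the chain:
  HSCH2: –SH on an sp³ carbon → thiol.
  CH2COOCH2: –C(=O)–O–C with C on the carbonyl side → ester.
  CH(OCH3): pendant –OCH3: C–O–C with sp³ C, no adjacent C=O → ether.
  CH(CH2OCH3): pendant –CH2OCH3: C–O–C linkage → ether.
  CH2SCH2: C–S–C linkage → sulfide (thioether).
  CH(CH=CH2): pendant –CH=CH2: C=C double bond → alkene.
  CH(COOH): pendant –COOH: carbonyl C bonded to C and –OH → carboxylic acid.
  CH(OH): –OH on an sp³ carbon → alcohol (secondary).
  CH(OCOCH3): pendant –OC(=O)CH3: an acyloxy group → ester.
  CH2CONHCH2: –C(=O)–N– linkage → amide (the N is not an amine).
  C6H5: –C6H5 phenyl ring → arene.
Alcohol appears at: CH(OH) → 1.

1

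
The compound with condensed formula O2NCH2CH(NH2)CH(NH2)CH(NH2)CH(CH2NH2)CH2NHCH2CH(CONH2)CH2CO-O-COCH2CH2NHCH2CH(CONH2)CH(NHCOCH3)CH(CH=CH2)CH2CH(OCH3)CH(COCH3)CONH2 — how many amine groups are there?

6

–NO2 on carbon → nitro group.
–NH2 on an sp³ carbon with no adjacent C=O → amine.
–NH2 on an sp³ carbon with no adjacent C=O → amine.
–NH2 on an sp³ carbon with no adjacent C=O → amine.
pendant –CH2NH2: N on sp³ C, no adjacent C=O → amine.
C–N–C with sp³ carbons and no adjacent C=O → amine (secondary).
pendant –CONH2: carbonyl C bonded to C and N → amide.
two acyl groups sharing one oxygen, –C(=O)–O–C(=O)– → anhydride.
C–N–C with sp³ carbons and no adjacent C=O → amine (secondary).
pendant –CONH2: carbonyl C bonded to C and N → amide.
pendant –NHC(=O)CH3: N bonded to a carbonyl → amide (not amine).
pendant –CH=CH2: C=C double bond → alkene.
pendant –OCH3: C–O–C with sp³ C, no adjacent C=O → ether.
pendant –COCH3: carbonyl C bonded to two carbons → ketone.
–C(=O)NH2: carbonyl C bonded to C and to N → amide (the N is not a separate amine).
Amine appears at: CH(NH2), CH(NH2), CH(NH2), CH(CH2NH2), CH2NHCH2, CH2NHCH2 → 6.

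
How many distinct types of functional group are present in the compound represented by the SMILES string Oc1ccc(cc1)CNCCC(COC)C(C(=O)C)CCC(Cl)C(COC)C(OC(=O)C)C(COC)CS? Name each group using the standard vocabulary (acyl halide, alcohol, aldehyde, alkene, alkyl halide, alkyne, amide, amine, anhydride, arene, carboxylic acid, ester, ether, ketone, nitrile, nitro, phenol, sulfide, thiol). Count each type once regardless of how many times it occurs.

8

–OH attached directly to an aromatic ring → phenol (not alcohol); the ring itself is an arene.
C–N–C with sp³ carbons and no adjacent C=O → amine (secondary).
pendant –CH2OCH3: C–O–C linkage → ether.
pendant –COCH3: carbonyl C bonded to two carbons → ketone.
halogen on an sp³ carbon → alkyl halide.
pendant –CH2OCH3: C–O–C linkage → ether.
pendant –OC(=O)CH3: an acyloxy group → ester.
pendant –CH2OCH3: C–O–C linkage → ether.
–SH on an sp³ carbon → thiol.
Distinct types present: alkyl halide, amine, arene, ester, ether, ketone, phenol, thiol.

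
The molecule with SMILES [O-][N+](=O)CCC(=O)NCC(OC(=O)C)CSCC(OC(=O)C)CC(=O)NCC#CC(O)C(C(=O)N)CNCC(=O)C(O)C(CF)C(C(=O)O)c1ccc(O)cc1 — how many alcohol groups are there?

–NO2 on carbon → nitro group.
–C(=O)–N– linkage → amide (the N is not an amine).
pendant –OC(=O)CH3: an acyloxy group → ester.
C–S–C linkage → sulfide (thioether).
pendant –OC(=O)CH3: an acyloxy group → ester.
–C(=O)–N– linkage → amide (the N is not an amine).
C≡C triple bond → alkyne.
–OH on an sp³ carbon → alcohol (secondary).
pendant –CONH2: carbonyl C bonded to C and N → amide.
C–N–C with sp³ carbons and no adjacent C=O → amine (secondary).
–C(=O)– with carbon on both sides → ketone.
–OH on an sp³ carbon → alcohol (secondary).
pendant –CH2X: halogen on sp³ carbon → alkyl halide.
pendant –COOH: carbonyl C bonded to C and –OH → carboxylic acid.
–OH attached directly to an aromatic ring → phenol (not alcohol); the ring itself is an arene.
Alcohol appears at: CH(OH), CH(OH) → 2.

2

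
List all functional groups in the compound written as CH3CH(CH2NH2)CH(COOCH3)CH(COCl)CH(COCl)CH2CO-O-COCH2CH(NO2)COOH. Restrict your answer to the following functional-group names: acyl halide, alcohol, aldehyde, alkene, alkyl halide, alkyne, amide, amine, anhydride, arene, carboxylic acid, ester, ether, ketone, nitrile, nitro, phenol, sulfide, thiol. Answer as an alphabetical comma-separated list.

pendant –CH2NH2: N on sp³ C, no adjacent C=O → amine.
pendant –COOCH3: carbonyl C bonded to C and –OCH3 → ester.
pendant –C(=O)X: carbonyl C bonded to C and halogen → acyl halide.
pendant –C(=O)X: carbonyl C bonded to C and halogen → acyl halide.
two acyl groups sharing one oxygen, –C(=O)–O–C(=O)– → anhydride.
–NO2 on an sp³ carbon → nitro (the N=O is not a carbonyl).
–COOH: carbonyl C bonded to –OH and C → carboxylic acid (the –OH is not a separate alcohol).

acyl halide, amine, anhydride, carboxylic acid, ester, nitro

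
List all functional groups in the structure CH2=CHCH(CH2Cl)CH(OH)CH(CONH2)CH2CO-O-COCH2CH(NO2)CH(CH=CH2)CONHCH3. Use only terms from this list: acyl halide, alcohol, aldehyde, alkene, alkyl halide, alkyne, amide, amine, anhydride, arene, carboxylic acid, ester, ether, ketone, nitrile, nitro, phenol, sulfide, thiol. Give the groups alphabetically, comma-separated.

alcohol, alkene, alkyl halide, amide, anhydride, nitro

C=C double bond → alkene.
pendant –CH2X: halogen on sp³ carbon → alkyl halide.
–OH on an sp³ carbon → alcohol (secondary).
pendant –CONH2: carbonyl C bonded to C and N → amide.
two acyl groups sharing one oxygen, –C(=O)–O–C(=O)– → anhydride.
–NO2 on an sp³ carbon → nitro (the N=O is not a carbonyl).
pendant –CH=CH2: C=C double bond → alkene.
–C(=O)NHCH3: carbonyl C bonded to C and to N → amide (the N is not an amine).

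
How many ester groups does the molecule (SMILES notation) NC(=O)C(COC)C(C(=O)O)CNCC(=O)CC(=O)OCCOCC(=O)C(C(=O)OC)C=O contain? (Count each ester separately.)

–C(=O)NH2: carbonyl C bonded to C and to N → amide (the N is not a separate amine).
pendant –CH2OCH3: C–O–C linkage → ether.
pendant –COOH: carbonyl C bonded to C and –OH → carboxylic acid.
C–N–C with sp³ carbons and no adjacent C=O → amine (secondary).
–C(=O)– with carbon on both sides → ketone.
–C(=O)–O–C with C on the carbonyl side → ester.
C–O–C with sp³ carbons on both sides and no adjacent C=O → ether.
–C(=O)– with carbon on both sides → ketone.
pendant –COOCH3: carbonyl C bonded to C and –OCH3 → ester.
terminal –CHO: carbonyl C bonded to H and C → aldehyde.
Ester appears at: CH2COOCH2, CH(COOCH3) → 2.

2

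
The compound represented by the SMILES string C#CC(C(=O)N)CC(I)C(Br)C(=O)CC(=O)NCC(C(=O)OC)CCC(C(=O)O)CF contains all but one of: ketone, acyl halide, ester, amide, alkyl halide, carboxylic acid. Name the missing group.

amide: present (CH(CONH2) — pendant –CONH2: carbonyl C bonded to C and N → amide).
ketone: present (CO — –C(=O)– with carbon on both sides → ketone).
ester: present (CH(COOCH3) — pendant –COOCH3: carbonyl C bonded to C and –OCH3 → ester).
alkyl halide: present (CH(I) — halogen on an sp³ carbon → alkyl halide).
carboxylic acid: present (CH(COOH) — pendant –COOH: carbonyl C bonded to C and –OH → carboxylic acid).
acyl halide: no segment matches this pattern.

acyl halide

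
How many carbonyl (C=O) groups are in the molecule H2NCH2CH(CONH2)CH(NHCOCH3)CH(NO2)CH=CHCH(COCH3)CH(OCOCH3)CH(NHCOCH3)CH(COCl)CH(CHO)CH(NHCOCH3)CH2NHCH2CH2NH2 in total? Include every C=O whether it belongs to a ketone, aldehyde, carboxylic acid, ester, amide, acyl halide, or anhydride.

8

CH(CONH2): amide, 1 C=O (running total 1).
CH(NHCOCH3): amide, 1 C=O (running total 2).
CH(COCH3): ketone, 1 C=O (running total 3).
CH(OCOCH3): ester, 1 C=O (running total 4).
CH(NHCOCH3): amide, 1 C=O (running total 5).
CH(COCl): acyl halide, 1 C=O (running total 6).
CH(CHO): aldehyde, 1 C=O (running total 7).
CH(NHCOCH3): amide, 1 C=O (running total 8).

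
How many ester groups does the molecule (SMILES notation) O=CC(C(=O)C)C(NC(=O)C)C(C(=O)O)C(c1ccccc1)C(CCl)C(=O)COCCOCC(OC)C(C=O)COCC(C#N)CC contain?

0

Reading the structure from left to right:
  OHC: terminal –CHO: carbonyl C bonded to H and C → aldehyde.
  CH(COCH3): pendant –COCH3: carbonyl C bonded to two carbons → ketone.
  CH(NHCOCH3): pendant –NHC(=O)CH3: N bonded to a carbonyl → amide (not amine).
  CH(COOH): pendant –COOH: carbonyl C bonded to C and –OH → carboxylic acid.
  CH(C6H5): pendant –C6H5: benzene ring → arene.
  CH(CH2Cl): pendant –CH2X: halogen on sp³ carbon → alkyl halide.
  CO: –C(=O)– with carbon on both sides → ketone.
  CH2OCH2: C–O–C with sp³ carbons on both sides and no adjacent C=O → ether.
  CH2OCH2: C–O–C with sp³ carbons on both sides and no adjacent C=O → ether.
  CH(OCH3): pendant –OCH3: C–O–C with sp³ C, no adjacent C=O → ether.
  CH(CHO): pendant –CHO: carbonyl C bonded to C and H → aldehyde.
  CH2OCH2: C–O–C with sp³ carbons on both sides and no adjacent C=O → ether.
  CH(CN): pendant –C≡N: nitrile.
No segment is a ester: CH(COCH3) is ketone, not ester; CH(COOH) is carboxylic acid, not ester; CO is ketone, not ester. → 0.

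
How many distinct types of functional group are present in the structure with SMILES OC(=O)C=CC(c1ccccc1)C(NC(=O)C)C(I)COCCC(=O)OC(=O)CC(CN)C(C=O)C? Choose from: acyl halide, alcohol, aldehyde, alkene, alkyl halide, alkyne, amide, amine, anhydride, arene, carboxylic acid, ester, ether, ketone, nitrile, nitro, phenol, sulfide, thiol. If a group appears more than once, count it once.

–COOH: carbonyl C bonded to –OH and C → carboxylic acid (the –OH is not a separate alcohol).
C=C double bond → alkene.
pendant –C6H5: benzene ring → arene.
pendant –NHC(=O)CH3: N bonded to a carbonyl → amide (not amine).
halogen on an sp³ carbon → alkyl halide.
C–O–C with sp³ carbons on both sides and no adjacent C=O → ether.
two acyl groups sharing one oxygen, –C(=O)–O–C(=O)– → anhydride.
pendant –CH2NH2: N on sp³ C, no adjacent C=O → amine.
pendant –CHO: carbonyl C bonded to C and H → aldehyde.
Distinct types present: aldehyde, alkene, alkyl halide, amide, amine, anhydride, arene, carboxylic acid, ether.

9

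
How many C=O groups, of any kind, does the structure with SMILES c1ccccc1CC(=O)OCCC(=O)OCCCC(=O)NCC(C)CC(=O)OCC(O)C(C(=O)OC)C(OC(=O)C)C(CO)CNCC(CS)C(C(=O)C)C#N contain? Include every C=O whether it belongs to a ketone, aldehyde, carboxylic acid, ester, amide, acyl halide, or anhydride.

CH2COOCH2: ester, 1 C=O (running total 1).
CH2COOCH2: ester, 1 C=O (running total 2).
CH2CONHCH2: amide, 1 C=O (running total 3).
CH2COOCH2: ester, 1 C=O (running total 4).
CH(COOCH3): ester, 1 C=O (running total 5).
CH(OCOCH3): ester, 1 C=O (running total 6).
CH(COCH3): ketone, 1 C=O (running total 7).

7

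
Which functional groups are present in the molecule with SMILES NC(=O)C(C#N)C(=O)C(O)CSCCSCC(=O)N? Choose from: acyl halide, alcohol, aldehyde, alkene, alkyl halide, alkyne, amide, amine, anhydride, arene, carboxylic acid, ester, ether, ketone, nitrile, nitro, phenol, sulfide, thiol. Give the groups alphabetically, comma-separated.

Taking each segment in turn:
  H2NCO: –C(=O)NH2: carbonyl C bonded to C and to N → amide (the N is not a separate amine).
  CH(CN): pendant –C≡N: nitrile.
  CO: –C(=O)– with carbon on both sides → ketone.
  CH(OH): –OH on an sp³ carbon → alcohol (secondary).
  CH2SCH2: C–S–C linkage → sulfide (thioether).
  CH2SCH2: C–S–C linkage → sulfide (thioether).
  CONH2: –C(=O)NH2: carbonyl C bonded to C and to N → amide (the N is not a separate amine).

alcohol, amide, ketone, nitrile, sulfide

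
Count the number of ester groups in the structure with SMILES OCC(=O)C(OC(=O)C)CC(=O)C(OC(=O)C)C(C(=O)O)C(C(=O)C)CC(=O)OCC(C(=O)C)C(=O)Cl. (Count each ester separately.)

HO– on an sp³ carbon → alcohol.
–C(=O)– with carbon on both sides → ketone.
pendant –OC(=O)CH3: an acyloxy group → ester.
–C(=O)– with carbon on both sides → ketone.
pendant –OC(=O)CH3: an acyloxy group → ester.
pendant –COOH: carbonyl C bonded to C and –OH → carboxylic acid.
pendant –COCH3: carbonyl C bonded to two carbons → ketone.
–C(=O)–O–C with C on the carbonyl side → ester.
pendant –COCH3: carbonyl C bonded to two carbons → ketone.
–C(=O)Cl: carbonyl C bonded to C and to a halogen → acyl halide (not alkyl halide).
Ester appears at: CH(OCOCH3), CH(OCOCH3), CH2COOCH2 → 3.

3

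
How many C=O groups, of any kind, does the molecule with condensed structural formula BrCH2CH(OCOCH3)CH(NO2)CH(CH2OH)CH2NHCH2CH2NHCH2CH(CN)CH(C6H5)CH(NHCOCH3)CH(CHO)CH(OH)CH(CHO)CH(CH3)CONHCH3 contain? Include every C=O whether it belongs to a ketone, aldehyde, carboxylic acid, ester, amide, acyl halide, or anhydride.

5

CH(OCOCH3): ester, 1 C=O (running total 1).
CH(NHCOCH3): amide, 1 C=O (running total 2).
CH(CHO): aldehyde, 1 C=O (running total 3).
CH(CHO): aldehyde, 1 C=O (running total 4).
CONHCH3: amide, 1 C=O (running total 5).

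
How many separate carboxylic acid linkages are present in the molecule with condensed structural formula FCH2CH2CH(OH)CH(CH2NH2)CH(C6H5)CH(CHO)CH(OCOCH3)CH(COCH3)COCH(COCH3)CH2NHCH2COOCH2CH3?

Taking each segment in turn:
  FCH2: halogen on an sp³ carbon → alkyl halide.
  CH(OH): –OH on an sp³ carbon → alcohol (secondary).
  CH(CH2NH2): pendant –CH2NH2: N on sp³ C, no adjacent C=O → amine.
  CH(C6H5): pendant –C6H5: benzene ring → arene.
  CH(CHO): pendant –CHO: carbonyl C bonded to C and H → aldehyde.
  CH(OCOCH3): pendant –OC(=O)CH3: an acyloxy group → ester.
  CH(COCH3): pendant –COCH3: carbonyl C bonded to two carbons → ketone.
  CO: –C(=O)– with carbon on both sides → ketone.
  CH(COCH3): pendant –COCH3: carbonyl C bonded to two carbons → ketone.
  CH2NHCH2: C–N–C with sp³ carbons and no adjacent C=O → amine (secondary).
  COOCH2CH3: –C(=O)OCH2CH3: carbonyl C bonded to C and to –OEt → ester.
No segment is a carboxylic acid: CH(OH) is alcohol, not carboxylic acid; CH(CHO) is aldehyde, not carboxylic acid; CH(OCOCH3) is ester, not carboxylic acid. → 0.

0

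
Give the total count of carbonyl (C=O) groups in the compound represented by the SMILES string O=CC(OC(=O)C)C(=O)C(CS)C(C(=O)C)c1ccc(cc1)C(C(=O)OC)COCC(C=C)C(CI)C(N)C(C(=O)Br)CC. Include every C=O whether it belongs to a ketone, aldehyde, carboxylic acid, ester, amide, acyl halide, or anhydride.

6

OHC: aldehyde, 1 C=O (running total 1).
CH(OCOCH3): ester, 1 C=O (running total 2).
CO: ketone, 1 C=O (running total 3).
CH(COCH3): ketone, 1 C=O (running total 4).
CH(COOCH3): ester, 1 C=O (running total 5).
CH(COBr): acyl halide, 1 C=O (running total 6).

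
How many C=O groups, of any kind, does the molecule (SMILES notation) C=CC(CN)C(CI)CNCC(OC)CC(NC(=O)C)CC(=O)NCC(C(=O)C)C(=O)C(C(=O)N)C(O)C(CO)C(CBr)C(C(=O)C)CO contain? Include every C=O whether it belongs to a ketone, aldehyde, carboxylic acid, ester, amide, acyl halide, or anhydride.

6

CH(NHCOCH3): amide, 1 C=O (running total 1).
CH2CONHCH2: amide, 1 C=O (running total 2).
CH(COCH3): ketone, 1 C=O (running total 3).
CO: ketone, 1 C=O (running total 4).
CH(CONH2): amide, 1 C=O (running total 5).
CH(COCH3): ketone, 1 C=O (running total 6).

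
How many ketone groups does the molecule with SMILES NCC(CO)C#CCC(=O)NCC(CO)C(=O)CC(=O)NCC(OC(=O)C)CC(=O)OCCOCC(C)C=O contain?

1

Taking each segment in turn:
  H2NCH2: –NH2 on an sp³ carbon with no adjacent C=O → amine.
  CH(CH2OH): pendant –CH2OH on an sp³ backbone C → alcohol.
  C≡C: C≡C triple bond → alkyne.
  CH2CONHCH2: –C(=O)–N– linkage → amide (the N is not an amine).
  CH(CH2OH): pendant –CH2OH on an sp³ backbone C → alcohol.
  CO: –C(=O)– with carbon on both sides → ketone.
  CH2CONHCH2: –C(=O)–N– linkage → amide (the N is not an amine).
  CH(OCOCH3): pendant –OC(=O)CH3: an acyloxy group → ester.
  CH2COOCH2: –C(=O)–O–C with C on the carbonyl side → ester.
  CH2OCH2: C–O–C with sp³ carbons on both sides and no adjacent C=O → ether.
  CHO: terminal –CHO: carbonyl C bonded to H and C → aldehyde.
Ketone appears at: CO → 1.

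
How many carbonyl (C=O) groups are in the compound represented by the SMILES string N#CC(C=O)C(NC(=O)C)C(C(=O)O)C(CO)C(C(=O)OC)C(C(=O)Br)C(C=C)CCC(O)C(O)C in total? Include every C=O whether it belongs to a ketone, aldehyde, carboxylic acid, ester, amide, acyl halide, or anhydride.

5

CH(CHO): aldehyde, 1 C=O (running total 1).
CH(NHCOCH3): amide, 1 C=O (running total 2).
CH(COOH): carboxylic acid, 1 C=O (running total 3).
CH(COOCH3): ester, 1 C=O (running total 4).
CH(COBr): acyl halide, 1 C=O (running total 5).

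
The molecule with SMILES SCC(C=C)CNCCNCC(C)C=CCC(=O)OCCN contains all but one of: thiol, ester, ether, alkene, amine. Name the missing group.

ether

alkene: present (CH(CH=CH2) — pendant –CH=CH2: C=C double bond → alkene).
thiol: present (HSCH2 — –SH on an sp³ carbon → thiol).
amine: present (CH2NHCH2 — C–N–C with sp³ carbons and no adjacent C=O → amine (secondary)).
ester: present (CH2COOCH2 — –C(=O)–O–C with C on the carbonyl side → ester).
ether: absent. In CH2COOCH2, the C–O–C oxygen is adjacent to a C=O, so it belongs to an ester, not an ether.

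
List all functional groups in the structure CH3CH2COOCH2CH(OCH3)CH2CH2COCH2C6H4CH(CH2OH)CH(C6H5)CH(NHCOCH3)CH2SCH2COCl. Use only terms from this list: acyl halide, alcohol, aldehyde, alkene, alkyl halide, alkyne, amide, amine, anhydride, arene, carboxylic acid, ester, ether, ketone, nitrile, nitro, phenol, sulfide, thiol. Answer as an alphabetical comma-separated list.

acyl halide, alcohol, amide, arene, ester, ether, ketone, sulfide

–C(=O)–O–C with C on the carbonyl side → ester.
pendant –OCH3: C–O–C with sp³ C, no adjacent C=O → ether.
–C(=O)– with carbon on both sides → ketone.
para-disubstituted benzene ring → arene.
pendant –CH2OH on an sp³ backbone C → alcohol.
pendant –C6H5: benzene ring → arene.
pendant –NHC(=O)CH3: N bonded to a carbonyl → amide (not amine).
C–S–C linkage → sulfide (thioether).
–C(=O)Cl: carbonyl C bonded to C and to a halogen → acyl halide (not alkyl halide).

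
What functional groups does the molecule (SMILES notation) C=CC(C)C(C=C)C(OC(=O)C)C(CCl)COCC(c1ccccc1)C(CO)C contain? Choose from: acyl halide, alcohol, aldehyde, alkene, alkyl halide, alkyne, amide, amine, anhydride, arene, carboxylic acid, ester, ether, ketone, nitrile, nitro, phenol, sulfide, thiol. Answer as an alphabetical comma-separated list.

Reading the structure from left to right:
  CH2=CH: C=C double bond → alkene.
  CH(CH=CH2): pendant –CH=CH2: C=C double bond → alkene.
  CH(OCOCH3): pendant –OC(=O)CH3: an acyloxy group → ester.
  CH(CH2Cl): pendant –CH2X: halogen on sp³ carbon → alkyl halide.
  CH2OCH2: C–O–C with sp³ carbons on both sides and no adjacent C=O → ether.
  CH(C6H5): pendant –C6H5: benzene ring → arene.
  CH(CH2OH): pendant –CH2OH on an sp³ backbone C → alcohol.

alcohol, alkene, alkyl halide, arene, ester, ether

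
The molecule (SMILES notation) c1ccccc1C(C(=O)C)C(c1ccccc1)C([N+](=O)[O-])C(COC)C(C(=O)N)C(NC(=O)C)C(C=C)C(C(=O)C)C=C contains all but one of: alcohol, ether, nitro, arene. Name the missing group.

alcohol

nitro: present (CH(NO2) — –NO2 on an sp³ carbon → nitro (the N=O is not a carbonyl)).
arene: present (C6H5 — C6H5– phenyl ring → arene).
ether: present (CH(CH2OCH3) — pendant –CH2OCH3: C–O–C linkage → ether).
alcohol: no segment matches this pattern.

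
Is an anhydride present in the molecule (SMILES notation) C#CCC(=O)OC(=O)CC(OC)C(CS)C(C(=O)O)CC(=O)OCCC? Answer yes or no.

C≡C triple bond → alkyne.
two acyl groups sharing one oxygen, –C(=O)–O–C(=O)– → anhydride.
pendant –OCH3: C–O–C with sp³ C, no adjacent C=O → ether.
pendant –CH2SH → thiol.
pendant –COOH: carbonyl C bonded to C and –OH → carboxylic acid.
–C(=O)–O–C with C on the carbonyl side → ester.
The CH2CO-O-COCH2 segment supplies the anhydride: two acyl groups sharing one oxygen, –C(=O)–O–C(=O)– → anhydride.

yes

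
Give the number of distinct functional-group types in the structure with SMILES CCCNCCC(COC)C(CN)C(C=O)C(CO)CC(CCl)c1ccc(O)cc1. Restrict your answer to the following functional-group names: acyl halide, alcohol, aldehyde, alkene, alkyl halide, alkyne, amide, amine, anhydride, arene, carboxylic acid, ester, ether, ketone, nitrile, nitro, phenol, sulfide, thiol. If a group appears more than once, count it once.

C–N–C with sp³ carbons and no adjacent C=O → amine (secondary).
pendant –CH2OCH3: C–O–C linkage → ether.
pendant –CH2NH2: N on sp³ C, no adjacent C=O → amine.
pendant –CHO: carbonyl C bonded to C and H → aldehyde.
pendant –CH2OH on an sp³ backbone C → alcohol.
pendant –CH2X: halogen on sp³ carbon → alkyl halide.
–OH attached directly to an aromatic ring → phenol (not alcohol); the ring itself is an arene.
Distinct types present: alcohol, aldehyde, alkyl halide, amine, arene, ether, phenol.

7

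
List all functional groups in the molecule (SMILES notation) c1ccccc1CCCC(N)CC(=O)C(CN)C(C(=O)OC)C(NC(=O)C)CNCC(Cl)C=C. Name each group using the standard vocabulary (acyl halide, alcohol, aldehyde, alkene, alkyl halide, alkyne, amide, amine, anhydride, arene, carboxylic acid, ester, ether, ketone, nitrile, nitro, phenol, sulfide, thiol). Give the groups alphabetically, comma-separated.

alkene, alkyl halide, amide, amine, arene, ester, ketone

C6H5– phenyl ring → arene.
–NH2 on an sp³ carbon with no adjacent C=O → amine.
–C(=O)– with carbon on both sides → ketone.
pendant –CH2NH2: N on sp³ C, no adjacent C=O → amine.
pendant –COOCH3: carbonyl C bonded to C and –OCH3 → ester.
pendant –NHC(=O)CH3: N bonded to a carbonyl → amide (not amine).
C–N–C with sp³ carbons and no adjacent C=O → amine (secondary).
halogen on an sp³ carbon → alkyl halide.
C=C double bond → alkene.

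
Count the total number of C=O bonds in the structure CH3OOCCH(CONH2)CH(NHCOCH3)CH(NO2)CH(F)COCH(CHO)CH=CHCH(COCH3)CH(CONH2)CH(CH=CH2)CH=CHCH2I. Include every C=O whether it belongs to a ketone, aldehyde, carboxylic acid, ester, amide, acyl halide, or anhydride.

CH3OOC: ester, 1 C=O (running total 1).
CH(CONH2): amide, 1 C=O (running total 2).
CH(NHCOCH3): amide, 1 C=O (running total 3).
CO: ketone, 1 C=O (running total 4).
CH(CHO): aldehyde, 1 C=O (running total 5).
CH(COCH3): ketone, 1 C=O (running total 6).
CH(CONH2): amide, 1 C=O (running total 7).

7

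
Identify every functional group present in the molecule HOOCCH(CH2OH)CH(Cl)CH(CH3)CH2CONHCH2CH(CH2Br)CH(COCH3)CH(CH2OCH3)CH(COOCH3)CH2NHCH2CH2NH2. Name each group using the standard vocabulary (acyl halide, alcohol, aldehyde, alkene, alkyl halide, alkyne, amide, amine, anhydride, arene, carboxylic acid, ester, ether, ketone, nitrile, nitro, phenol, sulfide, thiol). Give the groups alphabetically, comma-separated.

–COOH: carbonyl C bonded to –OH and C → carboxylic acid (the –OH is not a separate alcohol).
pendant –CH2OH on an sp³ backbone C → alcohol.
halogen on an sp³ carbon → alkyl halide.
–C(=O)–N– linkage → amide (the N is not an amine).
pendant –CH2X: halogen on sp³ carbon → alkyl halide.
pendant –COCH3: carbonyl C bonded to two carbons → ketone.
pendant –CH2OCH3: C–O–C linkage → ether.
pendant –COOCH3: carbonyl C bonded to C and –OCH3 → ester.
C–N–C with sp³ carbons and no adjacent C=O → amine (secondary).
–NH2 on an sp³ carbon with no adjacent C=O → amine.

alcohol, alkyl halide, amide, amine, carboxylic acid, ester, ether, ketone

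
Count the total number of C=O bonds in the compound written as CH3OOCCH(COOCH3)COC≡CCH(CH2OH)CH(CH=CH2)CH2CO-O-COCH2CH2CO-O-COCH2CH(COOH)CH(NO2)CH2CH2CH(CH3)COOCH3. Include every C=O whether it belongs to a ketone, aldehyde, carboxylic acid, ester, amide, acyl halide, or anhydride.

9

CH3OOC: ester, 1 C=O (running total 1).
CH(COOCH3): ester, 1 C=O (running total 2).
CO: ketone, 1 C=O (running total 3).
CH2CO-O-COCH2: anhydride, 2 C=O (running total 5).
CH2CO-O-COCH2: anhydride, 2 C=O (running total 7).
CH(COOH): carboxylic acid, 1 C=O (running total 8).
COOCH3: ester, 1 C=O (running total 9).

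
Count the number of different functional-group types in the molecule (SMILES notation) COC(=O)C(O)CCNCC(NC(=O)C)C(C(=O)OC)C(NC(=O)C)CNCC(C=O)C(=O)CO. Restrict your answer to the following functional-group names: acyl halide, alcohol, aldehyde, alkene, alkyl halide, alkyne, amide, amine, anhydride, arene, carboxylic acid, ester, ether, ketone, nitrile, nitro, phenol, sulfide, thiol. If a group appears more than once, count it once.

Working along the chain:
  CH3OOC: CH3O–C(=O)–: carbonyl C bonded to C and to –OCH3 → ester (not ketone + ether).
  CH(OH): –OH on an sp³ carbon → alcohol (secondary).
  CH2NHCH2: C–N–C with sp³ carbons and no adjacent C=O → amine (secondary).
  CH(NHCOCH3): pendant –NHC(=O)CH3: N bonded to a carbonyl → amide (not amine).
  CH(COOCH3): pendant –COOCH3: carbonyl C bonded to C and –OCH3 → ester.
  CH(NHCOCH3): pendant –NHC(=O)CH3: N bonded to a carbonyl → amide (not amine).
  CH2NHCH2: C–N–C with sp³ carbons and no adjacent C=O → amine (secondary).
  CH(CHO): pendant –CHO: carbonyl C bonded to C and H → aldehyde.
  CO: –C(=O)– with carbon on both sides → ketone.
  CH2OH: –OH on an sp³ carbon → alcohol.
Distinct types present: alcohol, aldehyde, amide, amine, ester, ketone.

6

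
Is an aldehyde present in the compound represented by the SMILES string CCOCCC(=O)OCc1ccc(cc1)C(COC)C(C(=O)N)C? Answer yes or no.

C–O–C with sp³ carbons on both sides and no adjacent C=O → ether.
–C(=O)–O–C with C on the carbonyl side → ester.
para-disubstituted benzene ring → arene.
pendant –CH2OCH3: C–O–C linkage → ether.
pendant –CONH2: carbonyl C bonded to C and N → amide.
The groups actually present are: amide, arene, ester, ether.

no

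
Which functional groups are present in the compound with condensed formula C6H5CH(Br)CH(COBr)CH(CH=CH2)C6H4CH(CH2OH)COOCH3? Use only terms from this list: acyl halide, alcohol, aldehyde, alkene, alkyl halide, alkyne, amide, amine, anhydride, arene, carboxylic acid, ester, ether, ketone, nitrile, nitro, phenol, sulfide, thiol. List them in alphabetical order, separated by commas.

Reading the structure from left to right:
  C6H5: C6H5– phenyl ring → arene.
  CH(Br): halogen on an sp³ carbon → alkyl halide.
  CH(COBr): pendant –C(=O)X: carbonyl C bonded to C and halogen → acyl halide.
  CH(CH=CH2): pendant –CH=CH2: C=C double bond → alkene.
  C6H4: para-disubstituted benzene ring → arene.
  CH(CH2OH): pendant –CH2OH on an sp³ backbone C → alcohol.
  COOCH3: –C(=O)OCH3: carbonyl C bonded to C and to –OCH3 → ester (not ketone + ether).

acyl halide, alcohol, alkene, alkyl halide, arene, ester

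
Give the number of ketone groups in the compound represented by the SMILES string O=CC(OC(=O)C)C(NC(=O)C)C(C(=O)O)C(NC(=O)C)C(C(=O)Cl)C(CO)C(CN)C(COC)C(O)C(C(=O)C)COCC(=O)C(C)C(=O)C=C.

Reading the structure from left to right:
  OHC: terminal –CHO: carbonyl C bonded to H and C → aldehyde.
  CH(OCOCH3): pendant –OC(=O)CH3: an acyloxy group → ester.
  CH(NHCOCH3): pendant –NHC(=O)CH3: N bonded to a carbonyl → amide (not amine).
  CH(COOH): pendant –COOH: carbonyl C bonded to C and –OH → carboxylic acid.
  CH(NHCOCH3): pendant –NHC(=O)CH3: N bonded to a carbonyl → amide (not amine).
  CH(COCl): pendant –C(=O)X: carbonyl C bonded to C and halogen → acyl halide.
  CH(CH2OH): pendant –CH2OH on an sp³ backbone C → alcohol.
  CH(CH2NH2): pendant –CH2NH2: N on sp³ C, no adjacent C=O → amine.
  CH(CH2OCH3): pendant –CH2OCH3: C–O–C linkage → ether.
  CH(OH): –OH on an sp³ carbon → alcohol (secondary).
  CH(COCH3): pendant –COCH3: carbonyl C bonded to two carbons → ketone.
  CH2OCH2: C–O–C with sp³ carbons on both sides and no adjacent C=O → ether.
  CO: –C(=O)– with carbon on both sides → ketone.
  CO: –C(=O)– with carbon on both sides → ketone.
  CH=CH2: C=C double bond → alkene.
Ketone appears at: CH(COCH3), CO, CO → 3.

3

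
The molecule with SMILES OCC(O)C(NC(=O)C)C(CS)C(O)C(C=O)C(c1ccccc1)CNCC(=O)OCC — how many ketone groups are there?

0

Working along the chain:
  HOCH2: HO– on an sp³ carbon → alcohol.
  CH(OH): –OH on an sp³ carbon → alcohol (secondary).
  CH(NHCOCH3): pendant –NHC(=O)CH3: N bonded to a carbonyl → amide (not amine).
  CH(CH2SH): pendant –CH2SH → thiol.
  CH(OH): –OH on an sp³ carbon → alcohol (secondary).
  CH(CHO): pendant –CHO: carbonyl C bonded to C and H → aldehyde.
  CH(C6H5): pendant –C6H5: benzene ring → arene.
  CH2NHCH2: C–N–C with sp³ carbons and no adjacent C=O → amine (secondary).
  COOCH2CH3: –C(=O)OCH2CH3: carbonyl C bonded to C and to –OEt → ester.
No segment is a ketone: CH(NHCOCH3) is amide, not ketone; CH(CHO) is aldehyde, not ketone; COOCH2CH3 is ester, not ketone. → 0.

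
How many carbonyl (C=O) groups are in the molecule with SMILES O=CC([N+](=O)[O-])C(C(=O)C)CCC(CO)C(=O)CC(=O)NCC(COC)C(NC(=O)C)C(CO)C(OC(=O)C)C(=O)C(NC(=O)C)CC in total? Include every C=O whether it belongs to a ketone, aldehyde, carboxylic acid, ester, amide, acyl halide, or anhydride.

OHC: aldehyde, 1 C=O (running total 1).
CH(COCH3): ketone, 1 C=O (running total 2).
CO: ketone, 1 C=O (running total 3).
CH2CONHCH2: amide, 1 C=O (running total 4).
CH(NHCOCH3): amide, 1 C=O (running total 5).
CH(OCOCH3): ester, 1 C=O (running total 6).
CO: ketone, 1 C=O (running total 7).
CH(NHCOCH3): amide, 1 C=O (running total 8).

8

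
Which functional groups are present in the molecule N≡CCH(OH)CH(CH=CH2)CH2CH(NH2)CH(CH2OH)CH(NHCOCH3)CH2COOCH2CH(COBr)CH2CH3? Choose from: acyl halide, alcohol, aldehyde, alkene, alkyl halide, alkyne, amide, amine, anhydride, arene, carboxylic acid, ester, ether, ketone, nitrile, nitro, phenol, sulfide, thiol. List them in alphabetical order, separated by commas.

acyl halide, alcohol, alkene, amide, amine, ester, nitrile

N≡C–: carbon triple-bonded to nitrogen → nitrile.
–OH on an sp³ carbon → alcohol (secondary).
pendant –CH=CH2: C=C double bond → alkene.
–NH2 on an sp³ carbon with no adjacent C=O → amine.
pendant –CH2OH on an sp³ backbone C → alcohol.
pendant –NHC(=O)CH3: N bonded to a carbonyl → amide (not amine).
–C(=O)–O–C with C on the carbonyl side → ester.
pendant –C(=O)X: carbonyl C bonded to C and halogen → acyl halide.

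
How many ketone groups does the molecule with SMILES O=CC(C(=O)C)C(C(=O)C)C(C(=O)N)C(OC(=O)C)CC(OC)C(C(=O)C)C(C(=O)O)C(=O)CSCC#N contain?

Working along the chain:
  OHC: terminal –CHO: carbonyl C bonded to H and C → aldehyde.
  CH(COCH3): pendant –COCH3: carbonyl C bonded to two carbons → ketone.
  CH(COCH3): pendant –COCH3: carbonyl C bonded to two carbons → ketone.
  CH(CONH2): pendant –CONH2: carbonyl C bonded to C and N → amide.
  CH(OCOCH3): pendant –OC(=O)CH3: an acyloxy group → ester.
  CH(OCH3): pendant –OCH3: C–O–C with sp³ C, no adjacent C=O → ether.
  CH(COCH3): pendant –COCH3: carbonyl C bonded to two carbons → ketone.
  CH(COOH): pendant –COOH: carbonyl C bonded to C and –OH → carboxylic acid.
  CO: –C(=O)– with carbon on both sides → ketone.
  CH2SCH2: C–S–C linkage → sulfide (thioether).
  CN: –C≡N: carbon triple-bonded to nitrogen → nitrile.
Ketone appears at: CH(COCH3), CH(COCH3), CH(COCH3), CO → 4.

4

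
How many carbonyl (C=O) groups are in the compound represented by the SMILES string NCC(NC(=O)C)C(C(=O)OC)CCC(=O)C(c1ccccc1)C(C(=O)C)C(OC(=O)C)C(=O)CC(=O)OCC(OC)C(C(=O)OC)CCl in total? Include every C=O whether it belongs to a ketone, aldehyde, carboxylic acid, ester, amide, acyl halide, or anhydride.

8

CH(NHCOCH3): amide, 1 C=O (running total 1).
CH(COOCH3): ester, 1 C=O (running total 2).
CO: ketone, 1 C=O (running total 3).
CH(COCH3): ketone, 1 C=O (running total 4).
CH(OCOCH3): ester, 1 C=O (running total 5).
CO: ketone, 1 C=O (running total 6).
CH2COOCH2: ester, 1 C=O (running total 7).
CH(COOCH3): ester, 1 C=O (running total 8).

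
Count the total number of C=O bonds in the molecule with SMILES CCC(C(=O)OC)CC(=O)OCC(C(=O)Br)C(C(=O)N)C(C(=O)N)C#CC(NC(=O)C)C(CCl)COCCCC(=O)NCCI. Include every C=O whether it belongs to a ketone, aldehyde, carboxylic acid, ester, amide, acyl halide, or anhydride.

CH(COOCH3): ester, 1 C=O (running total 1).
CH2COOCH2: ester, 1 C=O (running total 2).
CH(COBr): acyl halide, 1 C=O (running total 3).
CH(CONH2): amide, 1 C=O (running total 4).
CH(CONH2): amide, 1 C=O (running total 5).
CH(NHCOCH3): amide, 1 C=O (running total 6).
CH2CONHCH2: amide, 1 C=O (running total 7).

7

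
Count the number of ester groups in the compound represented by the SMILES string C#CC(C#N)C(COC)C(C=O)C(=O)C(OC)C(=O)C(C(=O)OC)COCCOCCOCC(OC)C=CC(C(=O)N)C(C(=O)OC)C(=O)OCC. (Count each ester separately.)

3

Reading the structure from left to right:
  HC≡C: C≡C triple bond → alkyne.
  CH(CN): pendant –C≡N: nitrile.
  CH(CH2OCH3): pendant –CH2OCH3: C–O–C linkage → ether.
  CH(CHO): pendant –CHO: carbonyl C bonded to C and H → aldehyde.
  CO: –C(=O)– with carbon on both sides → ketone.
  CH(OCH3): pendant –OCH3: C–O–C with sp³ C, no adjacent C=O → ether.
  CO: –C(=O)– with carbon on both sides → ketone.
  CH(COOCH3): pendant –COOCH3: carbonyl C bonded to C and –OCH3 → ester.
  CH2OCH2: C–O–C with sp³ carbons on both sides and no adjacent C=O → ether.
  CH2OCH2: C–O–C with sp³ carbons on both sides and no adjacent C=O → ether.
  CH2OCH2: C–O–C with sp³ carbons on both sides and no adjacent C=O → ether.
  CH(OCH3): pendant –OCH3: C–O–C with sp³ C, no adjacent C=O → ether.
  CH=CH: C=C double bond → alkene.
  CH(CONH2): pendant –CONH2: carbonyl C bonded to C and N → amide.
  CH(COOCH3): pendant –COOCH3: carbonyl C bonded to C and –OCH3 → ester.
  COOCH2CH3: –C(=O)OCH2CH3: carbonyl C bonded to C and to –OEt → ester.
Ester appears at: CH(COOCH3), CH(COOCH3), COOCH2CH3 → 3.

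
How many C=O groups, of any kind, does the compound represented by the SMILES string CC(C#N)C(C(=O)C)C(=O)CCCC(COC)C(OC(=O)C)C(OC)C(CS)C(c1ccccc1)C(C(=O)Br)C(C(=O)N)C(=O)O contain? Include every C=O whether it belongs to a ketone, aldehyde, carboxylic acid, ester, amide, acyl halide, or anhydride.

6

CH(COCH3): ketone, 1 C=O (running total 1).
CO: ketone, 1 C=O (running total 2).
CH(OCOCH3): ester, 1 C=O (running total 3).
CH(COBr): acyl halide, 1 C=O (running total 4).
CH(CONH2): amide, 1 C=O (running total 5).
COOH: carboxylic acid, 1 C=O (running total 6).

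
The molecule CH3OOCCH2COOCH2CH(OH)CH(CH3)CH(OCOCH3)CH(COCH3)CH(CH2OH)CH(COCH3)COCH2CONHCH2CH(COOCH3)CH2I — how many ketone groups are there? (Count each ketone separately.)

CH3O–C(=O)–: carbonyl C bonded to C and to –OCH3 → ester (not ketone + ether).
–C(=O)–O–C with C on the carbonyl side → ester.
–OH on an sp³ carbon → alcohol (secondary).
pendant –OC(=O)CH3: an acyloxy group → ester.
pendant –COCH3: carbonyl C bonded to two carbons → ketone.
pendant –CH2OH on an sp³ backbone C → alcohol.
pendant –COCH3: carbonyl C bonded to two carbons → ketone.
–C(=O)– with carbon on both sides → ketone.
–C(=O)–N– linkage → amide (the N is not an amine).
pendant –COOCH3: carbonyl C bonded to C and –OCH3 → ester.
halogen on an sp³ carbon → alkyl halide.
Ketone appears at: CH(COCH3), CH(COCH3), CO → 3.

3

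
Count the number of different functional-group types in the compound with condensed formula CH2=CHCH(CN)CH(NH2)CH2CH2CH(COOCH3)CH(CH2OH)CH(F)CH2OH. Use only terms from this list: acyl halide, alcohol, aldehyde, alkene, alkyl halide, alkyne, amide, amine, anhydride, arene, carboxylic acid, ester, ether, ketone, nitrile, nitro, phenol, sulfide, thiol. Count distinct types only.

C=C double bond → alkene.
pendant –C≡N: nitrile.
–NH2 on an sp³ carbon with no adjacent C=O → amine.
pendant –COOCH3: carbonyl C bonded to C and –OCH3 → ester.
pendant –CH2OH on an sp³ backbone C → alcohol.
halogen on an sp³ carbon → alkyl halide.
–OH on an sp³ carbon → alcohol.
Distinct types present: alcohol, alkene, alkyl halide, amine, ester, nitrile.

6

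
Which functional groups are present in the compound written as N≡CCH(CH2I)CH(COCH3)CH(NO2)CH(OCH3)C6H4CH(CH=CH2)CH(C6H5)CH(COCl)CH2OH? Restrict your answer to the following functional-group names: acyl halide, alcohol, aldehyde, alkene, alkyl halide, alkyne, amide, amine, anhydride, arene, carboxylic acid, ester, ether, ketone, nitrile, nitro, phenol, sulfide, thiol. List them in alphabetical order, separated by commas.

acyl halide, alcohol, alkene, alkyl halide, arene, ether, ketone, nitrile, nitro

N≡C–: carbon triple-bonded to nitrogen → nitrile.
pendant –CH2X: halogen on sp³ carbon → alkyl halide.
pendant –COCH3: carbonyl C bonded to two carbons → ketone.
–NO2 on an sp³ carbon → nitro (the N=O is not a carbonyl).
pendant –OCH3: C–O–C with sp³ C, no adjacent C=O → ether.
para-disubstituted benzene ring → arene.
pendant –CH=CH2: C=C double bond → alkene.
pendant –C6H5: benzene ring → arene.
pendant –C(=O)X: carbonyl C bonded to C and halogen → acyl halide.
–OH on an sp³ carbon → alcohol.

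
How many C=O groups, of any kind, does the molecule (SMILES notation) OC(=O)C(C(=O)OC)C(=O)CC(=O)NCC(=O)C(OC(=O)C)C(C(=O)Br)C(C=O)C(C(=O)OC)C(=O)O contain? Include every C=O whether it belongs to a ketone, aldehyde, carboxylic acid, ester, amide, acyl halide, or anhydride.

10

HOOC: carboxylic acid, 1 C=O (running total 1).
CH(COOCH3): ester, 1 C=O (running total 2).
CO: ketone, 1 C=O (running total 3).
CH2CONHCH2: amide, 1 C=O (running total 4).
CO: ketone, 1 C=O (running total 5).
CH(OCOCH3): ester, 1 C=O (running total 6).
CH(COBr): acyl halide, 1 C=O (running total 7).
CH(CHO): aldehyde, 1 C=O (running total 8).
CH(COOCH3): ester, 1 C=O (running total 9).
COOH: carboxylic acid, 1 C=O (running total 10).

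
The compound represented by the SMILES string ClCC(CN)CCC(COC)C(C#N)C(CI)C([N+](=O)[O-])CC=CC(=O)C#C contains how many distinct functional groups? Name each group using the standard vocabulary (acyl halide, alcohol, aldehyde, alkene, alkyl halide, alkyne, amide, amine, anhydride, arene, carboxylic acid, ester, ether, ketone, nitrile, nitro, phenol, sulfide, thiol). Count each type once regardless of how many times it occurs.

halogen on an sp³ carbon → alkyl halide.
pendant –CH2NH2: N on sp³ C, no adjacent C=O → amine.
pendant –CH2OCH3: C–O–C linkage → ether.
pendant –C≡N: nitrile.
pendant –CH2X: halogen on sp³ carbon → alkyl halide.
–NO2 on an sp³ carbon → nitro (the N=O is not a carbonyl).
C=C double bond → alkene.
–C(=O)– with carbon on both sides → ketone.
C≡C triple bond → alkyne.
Distinct types present: alkene, alkyl halide, alkyne, amine, ether, ketone, nitrile, nitro.

8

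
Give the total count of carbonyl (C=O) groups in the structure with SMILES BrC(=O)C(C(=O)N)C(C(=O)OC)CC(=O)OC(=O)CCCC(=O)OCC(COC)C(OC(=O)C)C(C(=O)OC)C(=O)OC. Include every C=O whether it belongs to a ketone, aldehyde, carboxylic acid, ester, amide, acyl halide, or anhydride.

9

BrCO: acyl halide, 1 C=O (running total 1).
CH(CONH2): amide, 1 C=O (running total 2).
CH(COOCH3): ester, 1 C=O (running total 3).
CH2CO-O-COCH2: anhydride, 2 C=O (running total 5).
CH2COOCH2: ester, 1 C=O (running total 6).
CH(OCOCH3): ester, 1 C=O (running total 7).
CH(COOCH3): ester, 1 C=O (running total 8).
COOCH3: ester, 1 C=O (running total 9).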